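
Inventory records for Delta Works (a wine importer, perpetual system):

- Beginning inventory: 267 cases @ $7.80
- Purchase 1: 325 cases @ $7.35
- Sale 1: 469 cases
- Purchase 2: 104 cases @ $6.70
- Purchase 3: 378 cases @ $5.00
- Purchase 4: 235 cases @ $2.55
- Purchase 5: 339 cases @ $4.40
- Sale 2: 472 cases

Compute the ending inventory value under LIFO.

Sale 1 (469) [LIFO — newest first]: 325 @ $7.35 + 144 @ $7.80 = $3,511.95
Sale 2 (472) [LIFO — newest first]: 339 @ $4.40 + 133 @ $2.55 = $1,830.75
Total COGS = $3,511.95 + $1,830.75 = $5,342.70
Ending inventory: 123 @ $7.80 + 104 @ $6.70 + 378 @ $5.00 + 102 @ $2.55 = $3,806.30

Ending inventory = $3,806.30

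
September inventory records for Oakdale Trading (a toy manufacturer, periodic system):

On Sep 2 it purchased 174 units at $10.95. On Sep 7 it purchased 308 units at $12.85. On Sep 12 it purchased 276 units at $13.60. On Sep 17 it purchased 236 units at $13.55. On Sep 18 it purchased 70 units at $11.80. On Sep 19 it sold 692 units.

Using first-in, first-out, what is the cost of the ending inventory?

Sep 19, 692 sold [FIFO — oldest first]: 174 @ $10.95 + 308 @ $12.85 + 210 @ $13.60 = $8,719.10
Ending inventory: 66 @ $13.60 + 236 @ $13.55 + 70 @ $11.80 = $4,921.40
Check: goods available $13,640.50 = COGS $8,719.10 + ending $4,921.40

Ending inventory = $4,921.40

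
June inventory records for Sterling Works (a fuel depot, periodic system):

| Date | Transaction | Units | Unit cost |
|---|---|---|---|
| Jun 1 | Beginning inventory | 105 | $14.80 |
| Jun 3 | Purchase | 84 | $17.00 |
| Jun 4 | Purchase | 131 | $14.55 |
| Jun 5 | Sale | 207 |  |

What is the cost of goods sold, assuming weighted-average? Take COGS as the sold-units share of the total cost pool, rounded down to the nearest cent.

Jun 5, sell 207: 207/320 × $4,888.05 → $3,161.95
Ending inventory (cost pool remaining) = $1,726.10
Check: goods available $4,888.05 = COGS $3,161.95 + ending $1,726.10

COGS = $3,161.95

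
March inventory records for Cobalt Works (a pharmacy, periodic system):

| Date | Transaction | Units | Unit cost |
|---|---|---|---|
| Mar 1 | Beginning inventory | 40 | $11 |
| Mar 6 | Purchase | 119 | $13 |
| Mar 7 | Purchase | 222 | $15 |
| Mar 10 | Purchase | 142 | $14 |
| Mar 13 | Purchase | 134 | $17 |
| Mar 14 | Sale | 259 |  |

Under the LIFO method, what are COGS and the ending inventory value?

COGS = $4,028; ending inventory = $5,555

Mar 14, 259 sold [LIFO — newest first]: 134 @ $17 + 125 @ $14 = $4,028
Ending inventory: 40 @ $11 + 119 @ $13 + 222 @ $15 + 17 @ $14 = $5,555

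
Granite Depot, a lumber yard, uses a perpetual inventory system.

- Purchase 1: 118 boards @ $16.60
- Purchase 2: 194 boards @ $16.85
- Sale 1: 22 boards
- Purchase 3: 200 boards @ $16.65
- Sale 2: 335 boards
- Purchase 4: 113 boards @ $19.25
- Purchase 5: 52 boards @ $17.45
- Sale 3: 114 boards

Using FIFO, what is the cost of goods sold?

Sale 1 (22) [FIFO — oldest first]: 22 @ $16.60 = $365.20
Sale 2 (335) [FIFO — oldest first]: 96 @ $16.60 + 194 @ $16.85 + 45 @ $16.65 = $5,611.75
Sale 3 (114) [FIFO — oldest first]: 114 @ $16.65 = $1,898.10
Total COGS = $365.20 + $5,611.75 + $1,898.10 = $7,875.05
Ending inventory: 41 @ $16.65 + 113 @ $19.25 + 52 @ $17.45 = $3,765.30

COGS = $7,875.05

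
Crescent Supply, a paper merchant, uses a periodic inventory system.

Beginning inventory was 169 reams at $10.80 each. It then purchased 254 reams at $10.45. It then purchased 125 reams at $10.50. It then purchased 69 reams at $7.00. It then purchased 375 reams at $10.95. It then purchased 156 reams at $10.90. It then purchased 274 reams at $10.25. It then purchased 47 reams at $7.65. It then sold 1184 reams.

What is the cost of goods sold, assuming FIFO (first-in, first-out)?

Sale 1 (1184) [FIFO — oldest first]: 169 @ $10.80 + 254 @ $10.45 + 125 @ $10.50 + 69 @ $7.00 + 375 @ $10.95 + 156 @ $10.90 + 36 @ $10.25 = $12,450.65
Ending inventory: 238 @ $10.25 + 47 @ $7.65 = $2,799.05

COGS = $12,450.65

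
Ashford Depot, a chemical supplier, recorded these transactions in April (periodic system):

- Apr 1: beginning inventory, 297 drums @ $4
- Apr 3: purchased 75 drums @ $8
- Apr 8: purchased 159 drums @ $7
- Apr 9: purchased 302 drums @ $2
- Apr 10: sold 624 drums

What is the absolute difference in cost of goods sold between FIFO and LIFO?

FIFO COGS: 297 @ $4 + 75 @ $8 + 159 @ $7 + 93 @ $2 = $3,087
LIFO COGS: 302 @ $2 + 159 @ $7 + 75 @ $8 + 88 @ $4 = $2,669
Difference = |$3,087 − $2,669| = $418

$418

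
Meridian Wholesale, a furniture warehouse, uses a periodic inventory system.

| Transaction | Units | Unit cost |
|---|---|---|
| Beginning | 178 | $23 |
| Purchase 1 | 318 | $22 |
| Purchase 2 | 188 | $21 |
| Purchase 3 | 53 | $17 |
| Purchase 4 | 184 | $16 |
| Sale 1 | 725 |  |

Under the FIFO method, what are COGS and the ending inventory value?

Sale 1 (725) [FIFO — oldest first]: 178 @ $23 + 318 @ $22 + 188 @ $21 + 41 @ $17 = $15,735
Ending inventory: 12 @ $17 + 184 @ $16 = $3,148
Check: goods available $18,883 = COGS $15,735 + ending $3,148

COGS = $15,735; ending inventory = $3,148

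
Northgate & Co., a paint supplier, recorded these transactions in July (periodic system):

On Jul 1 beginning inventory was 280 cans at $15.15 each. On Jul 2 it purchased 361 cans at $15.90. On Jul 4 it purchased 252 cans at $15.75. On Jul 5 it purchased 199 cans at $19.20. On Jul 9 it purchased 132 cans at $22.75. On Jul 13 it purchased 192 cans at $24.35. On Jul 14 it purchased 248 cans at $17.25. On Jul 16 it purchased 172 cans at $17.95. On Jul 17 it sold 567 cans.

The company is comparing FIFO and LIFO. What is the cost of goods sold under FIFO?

FIFO COGS: 280 @ $15.15 + 287 @ $15.90 = $8,805.30
LIFO COGS: 172 @ $17.95 + 248 @ $17.25 + 147 @ $24.35 = $10,944.85

COGS = $8,805.30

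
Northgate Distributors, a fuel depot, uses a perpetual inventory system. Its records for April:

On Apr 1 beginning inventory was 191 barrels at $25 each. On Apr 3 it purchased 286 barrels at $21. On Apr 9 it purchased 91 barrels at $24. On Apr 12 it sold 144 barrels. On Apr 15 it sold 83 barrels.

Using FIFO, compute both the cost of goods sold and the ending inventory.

Apr 12, 144 sold [FIFO — oldest first]: 144 @ $25 = $3,600
Apr 15, 83 sold [FIFO — oldest first]: 47 @ $25 + 36 @ $21 = $1,931
Total COGS = $3,600 + $1,931 = $5,531
Ending inventory: 250 @ $21 + 91 @ $24 = $7,434
Check: goods available $12,965 = COGS $5,531 + ending $7,434

COGS = $5,531; ending inventory = $7,434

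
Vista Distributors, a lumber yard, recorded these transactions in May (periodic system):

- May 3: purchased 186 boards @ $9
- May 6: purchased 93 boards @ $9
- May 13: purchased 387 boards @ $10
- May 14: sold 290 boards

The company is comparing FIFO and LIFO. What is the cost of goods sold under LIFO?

FIFO COGS: 186 @ $9 + 93 @ $9 + 11 @ $10 = $2,621
LIFO COGS: 290 @ $10 = $2,900

COGS = $2,900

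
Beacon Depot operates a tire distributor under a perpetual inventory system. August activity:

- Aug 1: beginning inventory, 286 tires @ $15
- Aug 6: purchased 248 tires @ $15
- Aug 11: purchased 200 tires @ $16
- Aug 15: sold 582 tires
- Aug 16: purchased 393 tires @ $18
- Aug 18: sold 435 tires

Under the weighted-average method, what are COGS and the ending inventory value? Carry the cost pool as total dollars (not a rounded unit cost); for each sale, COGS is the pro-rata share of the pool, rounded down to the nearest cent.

After Aug 1: 286 on hand, pool $4,290.00 (≈ $15.0000 each)
After Aug 6: 534 on hand, pool $8,010.00 (≈ $15.0000 each)
After Aug 11: 734 on hand, pool $11,210.00 (≈ $15.2725 each)
Aug 15, sell 582: 582/734 × $11,210.00 → $8,888.58
After Aug 16: 545 on hand, pool $9,395.42 (≈ $17.2393 each)
Aug 18, sell 435: 435/545 × $9,395.42 → $7,499.09
Total COGS = $8,888.58 + $7,499.09 = $16,387.67
Ending inventory (cost pool remaining) = $1,896.33

COGS = $16,387.67; ending inventory = $1,896.33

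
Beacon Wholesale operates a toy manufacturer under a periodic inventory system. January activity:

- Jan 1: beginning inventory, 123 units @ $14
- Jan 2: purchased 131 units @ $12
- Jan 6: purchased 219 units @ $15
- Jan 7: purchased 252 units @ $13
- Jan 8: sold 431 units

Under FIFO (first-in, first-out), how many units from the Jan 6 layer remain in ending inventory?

42

Jan 8, 431 sold [FIFO — oldest first]: 123 @ $14 + 131 @ $12 + 177 @ $15 = $5,949
Ending inventory: 42 @ $15 + 252 @ $13 = $3,906
Check: goods available $9,855 = COGS $5,949 + ending $3,906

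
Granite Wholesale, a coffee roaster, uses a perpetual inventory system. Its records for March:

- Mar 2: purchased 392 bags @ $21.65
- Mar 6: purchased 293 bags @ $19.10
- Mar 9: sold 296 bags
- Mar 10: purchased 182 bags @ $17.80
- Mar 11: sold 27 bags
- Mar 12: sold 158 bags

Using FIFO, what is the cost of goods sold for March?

COGS = $10,186.70

Mar 9, 296 sold [FIFO — oldest first]: 296 @ $21.65 = $6,408.40
Mar 11, 27 sold [FIFO — oldest first]: 27 @ $21.65 = $584.55
Mar 12, 158 sold [FIFO — oldest first]: 69 @ $21.65 + 89 @ $19.10 = $3,193.75
Total COGS = $6,408.40 + $584.55 + $3,193.75 = $10,186.70
Ending inventory: 204 @ $19.10 + 182 @ $17.80 = $7,136.00
Check: goods available $17,322.70 = COGS $10,186.70 + ending $7,136.00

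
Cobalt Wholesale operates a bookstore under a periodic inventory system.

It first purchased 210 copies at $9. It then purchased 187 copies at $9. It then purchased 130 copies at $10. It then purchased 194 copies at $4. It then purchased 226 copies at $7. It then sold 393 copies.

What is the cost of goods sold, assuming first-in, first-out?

Sale 1 (393) [FIFO — oldest first]: 210 @ $9 + 183 @ $9 = $3,537
Ending inventory: 4 @ $9 + 130 @ $10 + 194 @ $4 + 226 @ $7 = $3,694
Check: goods available $7,231 = COGS $3,537 + ending $3,694

COGS = $3,537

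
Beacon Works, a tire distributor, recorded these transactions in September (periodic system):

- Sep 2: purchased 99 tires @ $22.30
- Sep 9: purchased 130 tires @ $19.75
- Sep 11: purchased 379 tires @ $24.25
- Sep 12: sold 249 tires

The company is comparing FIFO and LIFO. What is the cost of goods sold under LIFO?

COGS = $6,038.25

FIFO COGS: 99 @ $22.30 + 130 @ $19.75 + 20 @ $24.25 = $5,260.20
LIFO COGS: 249 @ $24.25 = $6,038.25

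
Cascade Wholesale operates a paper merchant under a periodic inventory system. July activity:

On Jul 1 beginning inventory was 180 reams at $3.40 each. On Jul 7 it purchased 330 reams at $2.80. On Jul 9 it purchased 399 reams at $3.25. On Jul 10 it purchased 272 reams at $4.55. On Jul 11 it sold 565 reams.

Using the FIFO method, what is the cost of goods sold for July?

Jul 11, 565 sold [FIFO — oldest first]: 180 @ $3.40 + 330 @ $2.80 + 55 @ $3.25 = $1,714.75
Ending inventory: 344 @ $3.25 + 272 @ $4.55 = $2,355.60

COGS = $1,714.75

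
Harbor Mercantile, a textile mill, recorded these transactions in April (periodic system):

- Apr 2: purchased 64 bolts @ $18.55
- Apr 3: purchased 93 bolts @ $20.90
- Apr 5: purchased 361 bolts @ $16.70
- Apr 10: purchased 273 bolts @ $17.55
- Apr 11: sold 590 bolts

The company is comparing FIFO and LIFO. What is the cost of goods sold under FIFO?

FIFO COGS: 64 @ $18.55 + 93 @ $20.90 + 361 @ $16.70 + 72 @ $17.55 = $10,423.20
LIFO COGS: 273 @ $17.55 + 317 @ $16.70 = $10,085.05

COGS = $10,423.20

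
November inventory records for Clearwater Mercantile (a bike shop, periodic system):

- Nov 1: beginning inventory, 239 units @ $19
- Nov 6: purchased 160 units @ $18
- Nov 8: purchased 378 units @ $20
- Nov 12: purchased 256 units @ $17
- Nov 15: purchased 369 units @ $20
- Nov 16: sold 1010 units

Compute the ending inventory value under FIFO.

Nov 16, 1010 sold [FIFO — oldest first]: 239 @ $19 + 160 @ $18 + 378 @ $20 + 233 @ $17 = $18,942
Ending inventory: 23 @ $17 + 369 @ $20 = $7,771

Ending inventory = $7,771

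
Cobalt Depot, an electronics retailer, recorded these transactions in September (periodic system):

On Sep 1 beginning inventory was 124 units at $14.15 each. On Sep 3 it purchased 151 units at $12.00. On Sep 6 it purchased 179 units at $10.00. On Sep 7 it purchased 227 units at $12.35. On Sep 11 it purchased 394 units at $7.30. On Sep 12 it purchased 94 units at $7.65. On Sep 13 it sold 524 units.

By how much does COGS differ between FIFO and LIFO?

$2,181.20

FIFO COGS: 124 @ $14.15 + 151 @ $12.00 + 179 @ $10.00 + 70 @ $12.35 = $6,221.10
LIFO COGS: 94 @ $7.65 + 394 @ $7.30 + 36 @ $12.35 = $4,039.90
Difference = |$6,221.10 − $4,039.90| = $2,181.20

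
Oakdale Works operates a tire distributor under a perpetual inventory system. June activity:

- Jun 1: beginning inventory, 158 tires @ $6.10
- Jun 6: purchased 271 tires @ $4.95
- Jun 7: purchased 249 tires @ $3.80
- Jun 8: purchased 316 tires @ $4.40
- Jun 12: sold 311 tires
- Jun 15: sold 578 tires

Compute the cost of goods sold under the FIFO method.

COGS = $4,179.85

Jun 12, 311 sold [FIFO — oldest first]: 158 @ $6.10 + 153 @ $4.95 = $1,721.15
Jun 15, 578 sold [FIFO — oldest first]: 118 @ $4.95 + 249 @ $3.80 + 211 @ $4.40 = $2,458.70
Total COGS = $1,721.15 + $2,458.70 = $4,179.85
Ending inventory: 105 @ $4.40 = $462.00
Check: goods available $4,641.85 = COGS $4,179.85 + ending $462.00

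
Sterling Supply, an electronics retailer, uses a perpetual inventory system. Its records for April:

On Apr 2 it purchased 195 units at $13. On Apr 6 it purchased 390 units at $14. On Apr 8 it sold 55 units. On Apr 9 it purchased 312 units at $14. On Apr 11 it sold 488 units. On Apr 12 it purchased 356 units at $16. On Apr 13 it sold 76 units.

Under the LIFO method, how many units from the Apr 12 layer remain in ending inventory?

280

Apr 8, 55 sold [LIFO — newest first]: 55 @ $14 = $770
Apr 11, 488 sold [LIFO — newest first]: 312 @ $14 + 176 @ $14 = $6,832
Apr 13, 76 sold [LIFO — newest first]: 76 @ $16 = $1,216
Total COGS = $770 + $6,832 + $1,216 = $8,818
Ending inventory: 195 @ $13 + 159 @ $14 + 280 @ $16 = $9,241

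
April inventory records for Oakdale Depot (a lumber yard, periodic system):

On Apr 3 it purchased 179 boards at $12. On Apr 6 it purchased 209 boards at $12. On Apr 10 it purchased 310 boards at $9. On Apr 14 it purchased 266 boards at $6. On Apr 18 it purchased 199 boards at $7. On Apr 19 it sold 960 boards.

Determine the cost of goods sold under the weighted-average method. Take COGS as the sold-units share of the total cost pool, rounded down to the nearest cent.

Apr 19, sell 960: 960/1163 × $10,435.00 → $8,613.58
Ending inventory (cost pool remaining) = $1,821.42
Check: goods available $10,435.00 = COGS $8,613.58 + ending $1,821.42

COGS = $8,613.58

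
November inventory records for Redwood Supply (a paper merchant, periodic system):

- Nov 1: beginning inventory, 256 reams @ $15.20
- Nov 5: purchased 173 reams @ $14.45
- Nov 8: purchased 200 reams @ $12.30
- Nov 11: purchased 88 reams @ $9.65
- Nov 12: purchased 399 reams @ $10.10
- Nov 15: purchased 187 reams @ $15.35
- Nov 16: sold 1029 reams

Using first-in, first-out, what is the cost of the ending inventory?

Nov 16, 1029 sold [FIFO — oldest first]: 256 @ $15.20 + 173 @ $14.45 + 200 @ $12.30 + 88 @ $9.65 + 312 @ $10.10 = $12,851.45
Ending inventory: 87 @ $10.10 + 187 @ $15.35 = $3,749.15

Ending inventory = $3,749.15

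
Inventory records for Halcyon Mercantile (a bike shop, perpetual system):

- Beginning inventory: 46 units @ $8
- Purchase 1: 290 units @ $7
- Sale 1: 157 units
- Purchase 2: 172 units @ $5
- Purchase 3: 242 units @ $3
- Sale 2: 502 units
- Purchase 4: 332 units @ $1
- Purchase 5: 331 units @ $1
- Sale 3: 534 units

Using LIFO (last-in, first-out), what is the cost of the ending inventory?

Sale 1 (157) [LIFO — newest first]: 157 @ $7 = $1,099
Sale 2 (502) [LIFO — newest first]: 242 @ $3 + 172 @ $5 + 88 @ $7 = $2,202
Sale 3 (534) [LIFO — newest first]: 331 @ $1 + 203 @ $1 = $534
Total COGS = $1,099 + $2,202 + $534 = $3,835
Ending inventory: 46 @ $8 + 45 @ $7 + 129 @ $1 = $812

Ending inventory = $812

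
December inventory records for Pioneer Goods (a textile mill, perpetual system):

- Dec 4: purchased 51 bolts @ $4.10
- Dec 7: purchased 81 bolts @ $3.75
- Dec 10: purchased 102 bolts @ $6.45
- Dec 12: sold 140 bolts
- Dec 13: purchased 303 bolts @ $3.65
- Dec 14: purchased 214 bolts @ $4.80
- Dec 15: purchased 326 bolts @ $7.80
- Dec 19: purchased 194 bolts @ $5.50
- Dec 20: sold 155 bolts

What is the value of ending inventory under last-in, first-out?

Dec 12, 140 sold [LIFO — newest first]: 102 @ $6.45 + 38 @ $3.75 = $800.40
Dec 20, 155 sold [LIFO — newest first]: 155 @ $5.50 = $852.50
Total COGS = $800.40 + $852.50 = $1,652.90
Ending inventory: 51 @ $4.10 + 43 @ $3.75 + 303 @ $3.65 + 214 @ $4.80 + 326 @ $7.80 + 39 @ $5.50 = $5,260.80
Check: goods available $6,913.70 = COGS $1,652.90 + ending $5,260.80

Ending inventory = $5,260.80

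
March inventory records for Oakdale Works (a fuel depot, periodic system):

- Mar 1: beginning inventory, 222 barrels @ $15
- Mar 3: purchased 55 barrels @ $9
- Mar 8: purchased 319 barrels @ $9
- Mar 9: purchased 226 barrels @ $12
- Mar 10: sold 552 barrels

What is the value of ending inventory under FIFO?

Ending inventory = $3,108

Mar 10, 552 sold [FIFO — oldest first]: 222 @ $15 + 55 @ $9 + 275 @ $9 = $6,300
Ending inventory: 44 @ $9 + 226 @ $12 = $3,108
Check: goods available $9,408 = COGS $6,300 + ending $3,108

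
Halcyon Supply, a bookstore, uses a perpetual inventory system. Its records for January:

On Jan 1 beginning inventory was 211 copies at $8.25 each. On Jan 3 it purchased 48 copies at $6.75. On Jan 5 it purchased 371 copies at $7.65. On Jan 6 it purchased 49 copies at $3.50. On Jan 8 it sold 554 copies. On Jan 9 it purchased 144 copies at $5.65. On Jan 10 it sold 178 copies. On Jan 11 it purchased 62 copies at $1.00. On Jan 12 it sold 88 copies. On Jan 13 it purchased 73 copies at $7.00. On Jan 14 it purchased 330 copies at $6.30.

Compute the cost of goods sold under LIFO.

Jan 8, 554 sold [LIFO — newest first]: 49 @ $3.50 + 371 @ $7.65 + 48 @ $6.75 + 86 @ $8.25 = $4,043.15
Jan 10, 178 sold [LIFO — newest first]: 144 @ $5.65 + 34 @ $8.25 = $1,094.10
Jan 12, 88 sold [LIFO — newest first]: 62 @ $1.00 + 26 @ $8.25 = $276.50
Total COGS = $4,043.15 + $1,094.10 + $276.50 = $5,413.75
Ending inventory: 65 @ $8.25 + 73 @ $7.00 + 330 @ $6.30 = $3,126.25
Check: goods available $8,540.00 = COGS $5,413.75 + ending $3,126.25

COGS = $5,413.75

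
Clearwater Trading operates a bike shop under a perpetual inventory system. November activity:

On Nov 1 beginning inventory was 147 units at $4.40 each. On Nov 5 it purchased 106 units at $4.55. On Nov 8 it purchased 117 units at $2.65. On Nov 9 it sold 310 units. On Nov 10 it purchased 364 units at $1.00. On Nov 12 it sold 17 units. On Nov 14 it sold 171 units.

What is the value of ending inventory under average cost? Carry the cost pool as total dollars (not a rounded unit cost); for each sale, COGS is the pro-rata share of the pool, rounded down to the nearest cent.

Ending inventory = $332.51

After Nov 1: 147 on hand, pool $646.80 (≈ $4.4000 each)
After Nov 5: 253 on hand, pool $1,129.10 (≈ $4.4628 each)
After Nov 8: 370 on hand, pool $1,439.15 (≈ $3.8896 each)
Nov 9, sell 310: 310/370 × $1,439.15 → $1,205.77
After Nov 10: 424 on hand, pool $597.38 (≈ $1.4089 each)
Nov 12, sell 17: 17/424 × $597.38 → $23.95
Nov 14, sell 171: 171/407 × $573.43 → $240.92
Total COGS = $1,205.77 + $23.95 + $240.92 = $1,470.64
Ending inventory (cost pool remaining) = $332.51
Check: goods available $1,803.15 = COGS $1,470.64 + ending $332.51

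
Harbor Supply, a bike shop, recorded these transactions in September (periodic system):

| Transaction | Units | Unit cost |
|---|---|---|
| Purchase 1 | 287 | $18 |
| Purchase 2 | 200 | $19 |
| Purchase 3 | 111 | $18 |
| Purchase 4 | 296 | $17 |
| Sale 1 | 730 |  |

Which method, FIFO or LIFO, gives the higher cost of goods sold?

FIFO

FIFO COGS: 287 @ $18 + 200 @ $19 + 111 @ $18 + 132 @ $17 = $13,208
LIFO COGS: 296 @ $17 + 111 @ $18 + 200 @ $19 + 123 @ $18 = $13,044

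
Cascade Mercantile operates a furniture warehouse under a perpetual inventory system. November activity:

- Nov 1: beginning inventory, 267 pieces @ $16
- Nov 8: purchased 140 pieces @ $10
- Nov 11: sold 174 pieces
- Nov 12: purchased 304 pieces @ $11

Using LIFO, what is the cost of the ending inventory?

Ending inventory = $7,072

Nov 11, 174 sold [LIFO — newest first]: 140 @ $10 + 34 @ $16 = $1,944
Ending inventory: 233 @ $16 + 304 @ $11 = $7,072
Check: goods available $9,016 = COGS $1,944 + ending $7,072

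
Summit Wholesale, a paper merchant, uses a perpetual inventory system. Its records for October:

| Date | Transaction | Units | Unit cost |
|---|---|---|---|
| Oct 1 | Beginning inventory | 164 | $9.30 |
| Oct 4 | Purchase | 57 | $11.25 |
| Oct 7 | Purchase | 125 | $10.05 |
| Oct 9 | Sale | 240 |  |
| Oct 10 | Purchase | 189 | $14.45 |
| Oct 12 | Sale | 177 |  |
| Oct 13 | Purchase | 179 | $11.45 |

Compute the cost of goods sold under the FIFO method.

Oct 9, 240 sold [FIFO — oldest first]: 164 @ $9.30 + 57 @ $11.25 + 19 @ $10.05 = $2,357.40
Oct 12, 177 sold [FIFO — oldest first]: 106 @ $10.05 + 71 @ $14.45 = $2,091.25
Total COGS = $2,357.40 + $2,091.25 = $4,448.65
Ending inventory: 118 @ $14.45 + 179 @ $11.45 = $3,754.65

COGS = $4,448.65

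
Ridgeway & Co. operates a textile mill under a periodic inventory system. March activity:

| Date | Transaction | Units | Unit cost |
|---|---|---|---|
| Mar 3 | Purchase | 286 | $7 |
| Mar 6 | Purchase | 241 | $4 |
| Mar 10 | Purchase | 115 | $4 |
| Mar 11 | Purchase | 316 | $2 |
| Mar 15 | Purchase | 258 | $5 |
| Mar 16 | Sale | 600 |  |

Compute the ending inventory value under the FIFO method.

Mar 16, 600 sold [FIFO — oldest first]: 286 @ $7 + 241 @ $4 + 73 @ $4 = $3,258
Ending inventory: 42 @ $4 + 316 @ $2 + 258 @ $5 = $2,090

Ending inventory = $2,090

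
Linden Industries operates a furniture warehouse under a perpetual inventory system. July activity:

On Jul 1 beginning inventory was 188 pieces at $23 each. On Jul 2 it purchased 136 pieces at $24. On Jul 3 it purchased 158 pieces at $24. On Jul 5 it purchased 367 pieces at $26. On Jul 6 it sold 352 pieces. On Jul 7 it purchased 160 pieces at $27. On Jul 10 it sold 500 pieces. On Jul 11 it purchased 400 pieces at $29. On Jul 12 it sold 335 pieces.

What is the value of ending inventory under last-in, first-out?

Ending inventory = $5,496

Jul 6, 352 sold [LIFO — newest first]: 352 @ $26 = $9,152
Jul 10, 500 sold [LIFO — newest first]: 160 @ $27 + 15 @ $26 + 158 @ $24 + 136 @ $24 + 31 @ $23 = $12,479
Jul 12, 335 sold [LIFO — newest first]: 335 @ $29 = $9,715
Total COGS = $9,152 + $12,479 + $9,715 = $31,346
Ending inventory: 157 @ $23 + 65 @ $29 = $5,496
Check: goods available $36,842 = COGS $31,346 + ending $5,496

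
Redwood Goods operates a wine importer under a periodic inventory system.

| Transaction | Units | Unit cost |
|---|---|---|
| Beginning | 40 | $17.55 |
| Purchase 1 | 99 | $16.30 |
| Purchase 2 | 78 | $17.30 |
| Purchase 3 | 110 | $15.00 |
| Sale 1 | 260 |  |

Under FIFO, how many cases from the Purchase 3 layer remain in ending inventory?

Sale 1 (260) [FIFO — oldest first]: 40 @ $17.55 + 99 @ $16.30 + 78 @ $17.30 + 43 @ $15.00 = $4,310.10
Ending inventory: 67 @ $15.00 = $1,005.00

67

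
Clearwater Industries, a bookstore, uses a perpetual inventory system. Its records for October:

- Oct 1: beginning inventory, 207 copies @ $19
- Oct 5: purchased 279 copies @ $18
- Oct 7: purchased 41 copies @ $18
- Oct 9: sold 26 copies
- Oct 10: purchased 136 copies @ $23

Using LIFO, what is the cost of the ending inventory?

Ending inventory = $12,353

Oct 9, 26 sold [LIFO — newest first]: 26 @ $18 = $468
Ending inventory: 207 @ $19 + 279 @ $18 + 15 @ $18 + 136 @ $23 = $12,353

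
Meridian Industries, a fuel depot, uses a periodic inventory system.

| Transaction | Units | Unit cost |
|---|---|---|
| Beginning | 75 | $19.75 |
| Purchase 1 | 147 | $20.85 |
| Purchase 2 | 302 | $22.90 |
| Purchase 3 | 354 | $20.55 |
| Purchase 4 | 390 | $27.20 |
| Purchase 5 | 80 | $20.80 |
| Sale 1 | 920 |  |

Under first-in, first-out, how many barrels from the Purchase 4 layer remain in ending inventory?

Sale 1 (920) [FIFO — oldest first]: 75 @ $19.75 + 147 @ $20.85 + 302 @ $22.90 + 354 @ $20.55 + 42 @ $27.20 = $19,879.10
Ending inventory: 348 @ $27.20 + 80 @ $20.80 = $11,129.60
Check: goods available $31,008.70 = COGS $19,879.10 + ending $11,129.60

348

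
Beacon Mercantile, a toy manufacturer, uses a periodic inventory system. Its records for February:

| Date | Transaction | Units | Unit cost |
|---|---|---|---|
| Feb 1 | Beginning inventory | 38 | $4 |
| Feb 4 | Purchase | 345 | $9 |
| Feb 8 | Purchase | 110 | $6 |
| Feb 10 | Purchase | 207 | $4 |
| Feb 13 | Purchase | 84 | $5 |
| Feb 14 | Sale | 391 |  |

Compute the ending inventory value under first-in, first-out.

Feb 14, 391 sold [FIFO — oldest first]: 38 @ $4 + 345 @ $9 + 8 @ $6 = $3,305
Ending inventory: 102 @ $6 + 207 @ $4 + 84 @ $5 = $1,860
Check: goods available $5,165 = COGS $3,305 + ending $1,860

Ending inventory = $1,860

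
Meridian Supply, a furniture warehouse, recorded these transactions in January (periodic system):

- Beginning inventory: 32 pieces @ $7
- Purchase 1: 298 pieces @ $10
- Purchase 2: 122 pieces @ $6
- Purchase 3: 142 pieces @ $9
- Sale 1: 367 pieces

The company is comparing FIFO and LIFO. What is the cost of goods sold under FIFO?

FIFO COGS: 32 @ $7 + 298 @ $10 + 37 @ $6 = $3,426
LIFO COGS: 142 @ $9 + 122 @ $6 + 103 @ $10 = $3,040

COGS = $3,426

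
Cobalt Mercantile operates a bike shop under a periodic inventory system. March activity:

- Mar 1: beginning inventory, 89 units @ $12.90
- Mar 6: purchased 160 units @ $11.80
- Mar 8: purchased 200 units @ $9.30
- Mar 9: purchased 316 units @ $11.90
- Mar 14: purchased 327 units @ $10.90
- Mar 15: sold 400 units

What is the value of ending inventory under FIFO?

Mar 15, 400 sold [FIFO — oldest first]: 89 @ $12.90 + 160 @ $11.80 + 151 @ $9.30 = $4,440.40
Ending inventory: 49 @ $9.30 + 316 @ $11.90 + 327 @ $10.90 = $7,780.40

Ending inventory = $7,780.40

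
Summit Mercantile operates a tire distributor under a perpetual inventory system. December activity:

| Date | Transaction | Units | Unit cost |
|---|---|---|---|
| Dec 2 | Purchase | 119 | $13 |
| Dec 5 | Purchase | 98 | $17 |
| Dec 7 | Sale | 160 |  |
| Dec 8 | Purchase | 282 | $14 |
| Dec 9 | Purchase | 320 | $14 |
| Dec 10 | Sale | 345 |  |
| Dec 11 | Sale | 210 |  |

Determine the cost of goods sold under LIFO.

Dec 7, 160 sold [LIFO — newest first]: 98 @ $17 + 62 @ $13 = $2,472
Dec 10, 345 sold [LIFO — newest first]: 320 @ $14 + 25 @ $14 = $4,830
Dec 11, 210 sold [LIFO — newest first]: 210 @ $14 = $2,940
Total COGS = $2,472 + $4,830 + $2,940 = $10,242
Ending inventory: 57 @ $13 + 47 @ $14 = $1,399

COGS = $10,242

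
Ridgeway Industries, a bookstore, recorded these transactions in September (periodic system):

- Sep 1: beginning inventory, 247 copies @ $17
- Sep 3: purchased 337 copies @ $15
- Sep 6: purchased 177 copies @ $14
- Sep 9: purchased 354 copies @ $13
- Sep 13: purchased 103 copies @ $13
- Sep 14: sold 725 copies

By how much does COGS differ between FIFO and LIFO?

FIFO COGS: 247 @ $17 + 337 @ $15 + 141 @ $14 = $11,228
LIFO COGS: 103 @ $13 + 354 @ $13 + 177 @ $14 + 91 @ $15 = $9,784
Difference = |$11,228 − $9,784| = $1,444

$1,444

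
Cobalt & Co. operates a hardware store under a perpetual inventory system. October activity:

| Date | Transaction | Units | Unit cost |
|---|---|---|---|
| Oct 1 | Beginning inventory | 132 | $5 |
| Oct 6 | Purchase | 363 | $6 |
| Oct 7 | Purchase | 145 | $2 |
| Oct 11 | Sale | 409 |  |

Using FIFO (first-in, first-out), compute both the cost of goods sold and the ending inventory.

Oct 11, 409 sold [FIFO — oldest first]: 132 @ $5 + 277 @ $6 = $2,322
Ending inventory: 86 @ $6 + 145 @ $2 = $806

COGS = $2,322; ending inventory = $806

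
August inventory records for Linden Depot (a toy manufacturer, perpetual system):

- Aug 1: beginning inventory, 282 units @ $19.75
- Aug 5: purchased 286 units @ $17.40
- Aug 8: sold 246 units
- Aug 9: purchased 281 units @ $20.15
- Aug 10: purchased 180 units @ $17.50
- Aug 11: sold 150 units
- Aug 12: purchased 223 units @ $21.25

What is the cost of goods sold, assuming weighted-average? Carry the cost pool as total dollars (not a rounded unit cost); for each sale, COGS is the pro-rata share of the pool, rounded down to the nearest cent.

COGS = $7,400.86

After Aug 1: 282 on hand, pool $5,569.50 (≈ $19.7500 each)
After Aug 5: 568 on hand, pool $10,545.90 (≈ $18.5667 each)
Aug 8, sell 246: 246/568 × $10,545.90 → $4,567.41
After Aug 9: 603 on hand, pool $11,640.64 (≈ $19.3045 each)
After Aug 10: 783 on hand, pool $14,790.64 (≈ $18.8897 each)
Aug 11, sell 150: 150/783 × $14,790.64 → $2,833.45
After Aug 12: 856 on hand, pool $16,695.94 (≈ $19.5046 each)
Total COGS = $4,567.41 + $2,833.45 = $7,400.86
Ending inventory (cost pool remaining) = $16,695.94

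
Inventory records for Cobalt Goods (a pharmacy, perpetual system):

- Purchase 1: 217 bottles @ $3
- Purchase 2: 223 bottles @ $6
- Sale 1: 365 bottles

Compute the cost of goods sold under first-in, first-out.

Sale 1 (365) [FIFO — oldest first]: 217 @ $3 + 148 @ $6 = $1,539
Ending inventory: 75 @ $6 = $450

COGS = $1,539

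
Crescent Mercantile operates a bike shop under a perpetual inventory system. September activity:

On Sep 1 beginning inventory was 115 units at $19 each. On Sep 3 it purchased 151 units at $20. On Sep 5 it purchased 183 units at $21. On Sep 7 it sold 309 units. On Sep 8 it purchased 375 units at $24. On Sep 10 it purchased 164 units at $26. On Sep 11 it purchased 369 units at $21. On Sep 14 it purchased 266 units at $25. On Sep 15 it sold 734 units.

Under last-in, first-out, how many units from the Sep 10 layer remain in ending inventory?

Sep 7, 309 sold [LIFO — newest first]: 183 @ $21 + 126 @ $20 = $6,363
Sep 15, 734 sold [LIFO — newest first]: 266 @ $25 + 369 @ $21 + 99 @ $26 = $16,973
Total COGS = $6,363 + $16,973 = $23,336
Ending inventory: 115 @ $19 + 25 @ $20 + 375 @ $24 + 65 @ $26 = $13,375
Check: goods available $36,711 = COGS $23,336 + ending $13,375

65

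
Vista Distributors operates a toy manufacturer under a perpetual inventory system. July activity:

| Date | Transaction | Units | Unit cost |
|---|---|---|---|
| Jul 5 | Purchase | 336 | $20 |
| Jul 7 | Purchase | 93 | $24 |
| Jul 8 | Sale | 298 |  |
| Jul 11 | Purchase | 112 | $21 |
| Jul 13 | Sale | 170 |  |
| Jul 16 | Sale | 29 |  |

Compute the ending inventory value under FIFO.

Jul 8, 298 sold [FIFO — oldest first]: 298 @ $20 = $5,960
Jul 13, 170 sold [FIFO — oldest first]: 38 @ $20 + 93 @ $24 + 39 @ $21 = $3,811
Jul 16, 29 sold [FIFO — oldest first]: 29 @ $21 = $609
Total COGS = $5,960 + $3,811 + $609 = $10,380
Ending inventory: 44 @ $21 = $924

Ending inventory = $924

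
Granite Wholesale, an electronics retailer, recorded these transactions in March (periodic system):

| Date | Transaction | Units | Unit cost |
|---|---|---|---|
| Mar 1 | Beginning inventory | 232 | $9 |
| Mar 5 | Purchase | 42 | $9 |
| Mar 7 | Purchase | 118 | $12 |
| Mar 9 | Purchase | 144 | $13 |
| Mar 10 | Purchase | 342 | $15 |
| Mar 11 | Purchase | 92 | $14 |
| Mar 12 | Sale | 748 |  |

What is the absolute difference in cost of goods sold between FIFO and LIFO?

FIFO COGS: 232 @ $9 + 42 @ $9 + 118 @ $12 + 144 @ $13 + 212 @ $15 = $8,934
LIFO COGS: 92 @ $14 + 342 @ $15 + 144 @ $13 + 118 @ $12 + 42 @ $9 + 10 @ $9 = $10,174
Difference = |$8,934 − $10,174| = $1,240

$1,240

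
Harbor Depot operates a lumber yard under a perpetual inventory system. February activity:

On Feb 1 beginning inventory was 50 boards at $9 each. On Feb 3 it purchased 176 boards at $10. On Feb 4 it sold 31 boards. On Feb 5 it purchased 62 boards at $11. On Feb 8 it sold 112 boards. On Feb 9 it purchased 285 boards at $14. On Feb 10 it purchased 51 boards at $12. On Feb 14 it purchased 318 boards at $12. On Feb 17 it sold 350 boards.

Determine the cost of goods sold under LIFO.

Feb 4, 31 sold [LIFO — newest first]: 31 @ $10 = $310
Feb 8, 112 sold [LIFO — newest first]: 62 @ $11 + 50 @ $10 = $1,182
Feb 17, 350 sold [LIFO — newest first]: 318 @ $12 + 32 @ $12 = $4,200
Total COGS = $310 + $1,182 + $4,200 = $5,692
Ending inventory: 50 @ $9 + 95 @ $10 + 285 @ $14 + 19 @ $12 = $5,618
Check: goods available $11,310 = COGS $5,692 + ending $5,618

COGS = $5,692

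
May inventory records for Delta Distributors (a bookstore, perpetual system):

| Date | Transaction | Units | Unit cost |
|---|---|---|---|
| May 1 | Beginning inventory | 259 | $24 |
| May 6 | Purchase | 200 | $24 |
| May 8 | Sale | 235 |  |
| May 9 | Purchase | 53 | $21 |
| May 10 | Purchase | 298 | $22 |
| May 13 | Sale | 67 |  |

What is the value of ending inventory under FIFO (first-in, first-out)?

Ending inventory = $11,437

May 8, 235 sold [FIFO — oldest first]: 235 @ $24 = $5,640
May 13, 67 sold [FIFO — oldest first]: 24 @ $24 + 43 @ $24 = $1,608
Total COGS = $5,640 + $1,608 = $7,248
Ending inventory: 157 @ $24 + 53 @ $21 + 298 @ $22 = $11,437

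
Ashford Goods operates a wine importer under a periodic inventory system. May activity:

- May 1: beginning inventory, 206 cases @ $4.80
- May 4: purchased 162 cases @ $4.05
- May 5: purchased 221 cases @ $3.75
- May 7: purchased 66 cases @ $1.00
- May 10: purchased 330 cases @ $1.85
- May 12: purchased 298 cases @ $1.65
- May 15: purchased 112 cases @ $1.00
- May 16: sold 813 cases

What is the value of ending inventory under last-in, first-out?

Ending inventory = $2,447.40

May 16, 813 sold [LIFO — newest first]: 112 @ $1.00 + 298 @ $1.65 + 330 @ $1.85 + 66 @ $1.00 + 7 @ $3.75 = $1,306.45
Ending inventory: 206 @ $4.80 + 162 @ $4.05 + 214 @ $3.75 = $2,447.40
Check: goods available $3,753.85 = COGS $1,306.45 + ending $2,447.40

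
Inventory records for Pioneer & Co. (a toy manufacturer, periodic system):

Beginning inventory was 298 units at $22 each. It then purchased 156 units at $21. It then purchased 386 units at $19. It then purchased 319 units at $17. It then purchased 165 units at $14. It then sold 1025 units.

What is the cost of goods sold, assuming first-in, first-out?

Sale 1 (1025) [FIFO — oldest first]: 298 @ $22 + 156 @ $21 + 386 @ $19 + 185 @ $17 = $20,311
Ending inventory: 134 @ $17 + 165 @ $14 = $4,588
Check: goods available $24,899 = COGS $20,311 + ending $4,588

COGS = $20,311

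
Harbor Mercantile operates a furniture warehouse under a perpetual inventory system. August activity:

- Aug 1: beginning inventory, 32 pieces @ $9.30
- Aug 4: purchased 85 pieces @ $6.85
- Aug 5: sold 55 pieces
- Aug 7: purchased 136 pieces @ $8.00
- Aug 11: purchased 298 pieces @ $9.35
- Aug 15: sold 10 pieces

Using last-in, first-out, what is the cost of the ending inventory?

Aug 5, 55 sold [LIFO — newest first]: 55 @ $6.85 = $376.75
Aug 15, 10 sold [LIFO — newest first]: 10 @ $9.35 = $93.50
Total COGS = $376.75 + $93.50 = $470.25
Ending inventory: 32 @ $9.30 + 30 @ $6.85 + 136 @ $8.00 + 288 @ $9.35 = $4,283.90

Ending inventory = $4,283.90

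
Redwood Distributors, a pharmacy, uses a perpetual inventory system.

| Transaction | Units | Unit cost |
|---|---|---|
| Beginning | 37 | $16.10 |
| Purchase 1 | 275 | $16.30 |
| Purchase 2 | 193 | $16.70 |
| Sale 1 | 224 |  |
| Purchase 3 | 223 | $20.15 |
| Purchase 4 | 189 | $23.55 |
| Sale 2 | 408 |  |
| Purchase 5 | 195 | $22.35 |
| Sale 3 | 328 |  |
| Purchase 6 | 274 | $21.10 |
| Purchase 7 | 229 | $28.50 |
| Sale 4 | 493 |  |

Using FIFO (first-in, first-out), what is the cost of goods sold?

Sale 1 (224) [FIFO — oldest first]: 37 @ $16.10 + 187 @ $16.30 = $3,643.80
Sale 2 (408) [FIFO — oldest first]: 88 @ $16.30 + 193 @ $16.70 + 127 @ $20.15 = $7,216.55
Sale 3 (328) [FIFO — oldest first]: 96 @ $20.15 + 189 @ $23.55 + 43 @ $22.35 = $7,346.40
Sale 4 (493) [FIFO — oldest first]: 152 @ $22.35 + 274 @ $21.10 + 67 @ $28.50 = $11,088.10
Total COGS = $3,643.80 + $7,216.55 + $7,346.40 + $11,088.10 = $29,294.85
Ending inventory: 162 @ $28.50 = $4,617.00
Check: goods available $33,911.85 = COGS $29,294.85 + ending $4,617.00

COGS = $29,294.85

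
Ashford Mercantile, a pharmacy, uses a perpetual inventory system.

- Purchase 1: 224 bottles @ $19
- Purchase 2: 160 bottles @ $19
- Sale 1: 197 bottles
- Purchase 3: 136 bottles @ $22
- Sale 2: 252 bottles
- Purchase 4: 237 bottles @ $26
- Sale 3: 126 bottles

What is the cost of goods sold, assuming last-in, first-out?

Sale 1 (197) [LIFO — newest first]: 160 @ $19 + 37 @ $19 = $3,743
Sale 2 (252) [LIFO — newest first]: 136 @ $22 + 116 @ $19 = $5,196
Sale 3 (126) [LIFO — newest first]: 126 @ $26 = $3,276
Total COGS = $3,743 + $5,196 + $3,276 = $12,215
Ending inventory: 71 @ $19 + 111 @ $26 = $4,235

COGS = $12,215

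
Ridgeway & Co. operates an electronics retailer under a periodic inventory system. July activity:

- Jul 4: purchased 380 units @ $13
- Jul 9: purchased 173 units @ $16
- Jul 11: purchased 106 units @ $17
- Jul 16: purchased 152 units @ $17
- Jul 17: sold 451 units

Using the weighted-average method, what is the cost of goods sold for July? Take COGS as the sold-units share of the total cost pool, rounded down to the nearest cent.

Jul 17, sell 451: 451/811 × $12,094.00 → $6,725.51
Ending inventory (cost pool remaining) = $5,368.49

COGS = $6,725.51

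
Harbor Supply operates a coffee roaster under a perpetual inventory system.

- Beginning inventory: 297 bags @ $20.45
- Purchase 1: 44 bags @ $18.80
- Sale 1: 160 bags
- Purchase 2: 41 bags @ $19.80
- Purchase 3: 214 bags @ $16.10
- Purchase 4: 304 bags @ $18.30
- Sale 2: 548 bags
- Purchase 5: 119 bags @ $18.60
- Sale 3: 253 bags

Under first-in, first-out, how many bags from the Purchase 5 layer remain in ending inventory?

58

Sale 1 (160) [FIFO — oldest first]: 160 @ $20.45 = $3,272.00
Sale 2 (548) [FIFO — oldest first]: 137 @ $20.45 + 44 @ $18.80 + 41 @ $19.80 + 214 @ $16.10 + 112 @ $18.30 = $9,935.65
Sale 3 (253) [FIFO — oldest first]: 192 @ $18.30 + 61 @ $18.60 = $4,648.20
Total COGS = $3,272.00 + $9,935.65 + $4,648.20 = $17,855.85
Ending inventory: 58 @ $18.60 = $1,078.80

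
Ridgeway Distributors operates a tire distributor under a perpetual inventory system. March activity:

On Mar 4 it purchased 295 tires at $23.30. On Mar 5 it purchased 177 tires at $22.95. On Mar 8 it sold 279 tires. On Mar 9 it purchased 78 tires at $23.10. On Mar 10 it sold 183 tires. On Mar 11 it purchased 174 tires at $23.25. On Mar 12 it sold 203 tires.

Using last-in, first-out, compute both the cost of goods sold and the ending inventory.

COGS = $15,408.25; ending inventory = $1,374.70

Mar 8, 279 sold [LIFO — newest first]: 177 @ $22.95 + 102 @ $23.30 = $6,438.75
Mar 10, 183 sold [LIFO — newest first]: 78 @ $23.10 + 105 @ $23.30 = $4,248.30
Mar 12, 203 sold [LIFO — newest first]: 174 @ $23.25 + 29 @ $23.30 = $4,721.20
Total COGS = $6,438.75 + $4,248.30 + $4,721.20 = $15,408.25
Ending inventory: 59 @ $23.30 = $1,374.70
Check: goods available $16,782.95 = COGS $15,408.25 + ending $1,374.70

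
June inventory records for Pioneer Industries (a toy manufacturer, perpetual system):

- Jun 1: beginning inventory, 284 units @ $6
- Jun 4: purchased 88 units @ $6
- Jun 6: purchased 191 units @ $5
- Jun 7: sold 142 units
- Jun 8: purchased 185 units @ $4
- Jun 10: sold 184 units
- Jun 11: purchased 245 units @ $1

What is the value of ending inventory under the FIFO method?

Ending inventory = $2,216

Jun 7, 142 sold [FIFO — oldest first]: 142 @ $6 = $852
Jun 10, 184 sold [FIFO — oldest first]: 142 @ $6 + 42 @ $6 = $1,104
Total COGS = $852 + $1,104 = $1,956
Ending inventory: 46 @ $6 + 191 @ $5 + 185 @ $4 + 245 @ $1 = $2,216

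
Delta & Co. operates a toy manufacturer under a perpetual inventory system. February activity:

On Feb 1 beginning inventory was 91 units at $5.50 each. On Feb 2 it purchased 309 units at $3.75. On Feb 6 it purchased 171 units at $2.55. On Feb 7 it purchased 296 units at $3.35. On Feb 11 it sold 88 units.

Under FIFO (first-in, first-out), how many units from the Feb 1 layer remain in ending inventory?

Feb 11, 88 sold [FIFO — oldest first]: 88 @ $5.50 = $484.00
Ending inventory: 3 @ $5.50 + 309 @ $3.75 + 171 @ $2.55 + 296 @ $3.35 = $2,602.90

3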